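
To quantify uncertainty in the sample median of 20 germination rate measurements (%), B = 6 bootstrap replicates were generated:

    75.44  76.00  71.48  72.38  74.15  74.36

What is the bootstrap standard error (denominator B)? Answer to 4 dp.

SE* = 1.5914

Bootstrap SE is the standard deviation of the 6 replicate medians.
Mean of replicates: (75.44 + 76.00 + 71.48 + 72.38 + 74.15 + 74.36) / 6 = 443.81000 / 6 = 73.96833
Sum of squared deviations: (+1.47167)² + (+2.03167)² + (−2.48833)² + (−1.58833)² + (+0.18167)² + (+0.39167)² = 15.19448
Variance = 15.19448 / 6 = 2.53241
SE* = √2.53241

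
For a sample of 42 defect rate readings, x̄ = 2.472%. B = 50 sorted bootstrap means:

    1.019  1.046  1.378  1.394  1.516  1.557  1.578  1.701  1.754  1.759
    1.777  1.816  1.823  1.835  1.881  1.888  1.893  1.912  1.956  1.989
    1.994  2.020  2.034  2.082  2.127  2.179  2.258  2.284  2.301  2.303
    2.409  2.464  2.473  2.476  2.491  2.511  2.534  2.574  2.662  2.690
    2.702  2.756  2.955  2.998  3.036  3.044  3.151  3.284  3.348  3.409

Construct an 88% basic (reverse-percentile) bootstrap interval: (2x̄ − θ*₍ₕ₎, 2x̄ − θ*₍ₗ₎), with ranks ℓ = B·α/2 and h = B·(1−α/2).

Percentile endpoints at ranks 3 and 47: θ*₍3₎ = 1.378, θ*₍47₎ = 3.151.
Basic interval reflects these around x̄:
  lower = 2 × 2.472 − 3.151 = 1.793
  upper = 2 × 2.472 − 1.378 = 3.566

(1.793, 3.566)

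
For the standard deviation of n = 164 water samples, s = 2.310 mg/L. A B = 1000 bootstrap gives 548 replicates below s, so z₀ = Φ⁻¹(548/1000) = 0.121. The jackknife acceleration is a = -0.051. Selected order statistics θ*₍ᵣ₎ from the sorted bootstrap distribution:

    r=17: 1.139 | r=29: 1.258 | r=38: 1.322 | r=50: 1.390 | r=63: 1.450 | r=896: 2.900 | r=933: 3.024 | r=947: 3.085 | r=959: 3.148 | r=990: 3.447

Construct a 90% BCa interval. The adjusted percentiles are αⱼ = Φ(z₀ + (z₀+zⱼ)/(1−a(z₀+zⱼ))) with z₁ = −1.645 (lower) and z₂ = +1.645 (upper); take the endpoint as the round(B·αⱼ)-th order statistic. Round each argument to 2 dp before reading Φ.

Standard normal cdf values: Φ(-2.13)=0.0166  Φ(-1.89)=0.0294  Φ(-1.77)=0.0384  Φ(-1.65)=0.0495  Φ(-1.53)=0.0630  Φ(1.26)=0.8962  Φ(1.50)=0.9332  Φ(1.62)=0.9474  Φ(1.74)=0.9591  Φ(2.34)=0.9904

(1.450, 3.148)

Lower: z₀ + z₁ = 0.121 + (-1.645) = -1.524; 1 − a(z₀+z₁) = 1 − (-0.051)(-1.524) = 0.9223; argument = 0.121 + (-1.524)/0.9223 = -1.5314 → -1.53.
α₁ = Φ(-1.53) = 0.0630; rank = round(1000 × 0.0630) = 63; θ*₍63₎ = 1.450.
Upper: z₀ + z₂ = 1.766; 1 − a(z₀+z₂) = 1.0901; argument = 1.7411 → 1.74; α₂ = 0.9591; rank = 959; θ*₍959₎ = 3.148.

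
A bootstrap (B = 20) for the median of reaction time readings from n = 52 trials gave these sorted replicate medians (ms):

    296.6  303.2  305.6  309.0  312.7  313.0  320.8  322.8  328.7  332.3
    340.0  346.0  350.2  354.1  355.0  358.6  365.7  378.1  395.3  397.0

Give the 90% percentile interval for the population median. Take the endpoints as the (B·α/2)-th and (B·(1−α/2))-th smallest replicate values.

(296.6, 395.3)

α = 0.10; lower rank = 20 × 0.050 = 1; upper rank = 20 × 0.950 = 19.
The 1st smallest replicate is 296.6; the 19th is 395.3.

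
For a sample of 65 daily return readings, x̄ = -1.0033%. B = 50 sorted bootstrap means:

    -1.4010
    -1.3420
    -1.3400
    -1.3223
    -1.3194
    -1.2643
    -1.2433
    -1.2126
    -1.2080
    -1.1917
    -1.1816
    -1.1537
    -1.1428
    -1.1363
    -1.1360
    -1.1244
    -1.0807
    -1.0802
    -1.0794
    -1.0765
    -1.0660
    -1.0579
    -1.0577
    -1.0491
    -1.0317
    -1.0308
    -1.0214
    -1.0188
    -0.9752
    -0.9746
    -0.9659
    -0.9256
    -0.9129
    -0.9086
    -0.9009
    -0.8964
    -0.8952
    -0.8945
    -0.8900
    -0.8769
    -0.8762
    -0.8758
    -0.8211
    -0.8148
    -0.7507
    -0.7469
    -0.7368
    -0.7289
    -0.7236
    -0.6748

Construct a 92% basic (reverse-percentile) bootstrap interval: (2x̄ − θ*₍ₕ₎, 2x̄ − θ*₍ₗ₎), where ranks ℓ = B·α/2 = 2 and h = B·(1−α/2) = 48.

Percentile endpoints at ranks 2 and 48: θ*₍2₎ = -1.3420, θ*₍48₎ = -0.7289.
Basic interval reflects these around x̄:
  lower = 2 × -1.0033 − -0.7289 = -1.2777
  upper = 2 × -1.0033 − -1.3420 = -0.6646

(-1.2777, -0.6646)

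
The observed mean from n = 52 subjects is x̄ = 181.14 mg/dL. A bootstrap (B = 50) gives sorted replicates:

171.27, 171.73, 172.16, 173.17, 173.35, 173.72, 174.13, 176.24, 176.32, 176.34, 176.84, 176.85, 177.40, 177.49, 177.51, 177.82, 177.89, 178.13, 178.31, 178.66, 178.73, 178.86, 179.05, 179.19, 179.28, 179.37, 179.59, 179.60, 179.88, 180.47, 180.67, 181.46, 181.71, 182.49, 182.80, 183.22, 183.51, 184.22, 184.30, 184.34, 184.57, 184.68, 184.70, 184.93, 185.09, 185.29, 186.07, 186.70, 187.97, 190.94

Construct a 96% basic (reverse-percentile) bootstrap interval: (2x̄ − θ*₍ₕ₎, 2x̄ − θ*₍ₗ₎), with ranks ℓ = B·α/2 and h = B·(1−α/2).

Percentile endpoints at ranks 1 and 49: θ*₍1₎ = 171.27, θ*₍49₎ = 187.97.
Basic interval reflects these around x̄:
  lower = 2 × 181.14 − 187.97 = 174.31
  upper = 2 × 181.14 − 171.27 = 191.01

(174.31, 191.01)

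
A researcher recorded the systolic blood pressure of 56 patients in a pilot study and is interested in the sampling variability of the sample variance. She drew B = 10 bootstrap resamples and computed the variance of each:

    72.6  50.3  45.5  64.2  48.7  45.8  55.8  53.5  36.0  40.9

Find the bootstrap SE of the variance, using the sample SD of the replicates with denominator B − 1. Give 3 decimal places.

SE* = 10.848

Bootstrap SE is the standard deviation of the 10 replicate variances.
Mean of replicates: (72.6 + 50.3 + 45.5 + 64.2 + 48.7 + 45.8 + 55.8 + 53.5 + 36.0 + 40.9) / 10 = 513.3000 / 10 = 51.3300
Sum of squared deviations: (+21.2700)² + (−1.0300)² + (−5.8300)² + (+12.8700)² + (−2.6300)² + (−5.5300)² + (+4.4700)² + (+2.1700)² + (−15.3300)² + (−10.4300)² = 1059.0810
Variance = 1059.0810 / 9 = 117.6757
SE* = √117.6757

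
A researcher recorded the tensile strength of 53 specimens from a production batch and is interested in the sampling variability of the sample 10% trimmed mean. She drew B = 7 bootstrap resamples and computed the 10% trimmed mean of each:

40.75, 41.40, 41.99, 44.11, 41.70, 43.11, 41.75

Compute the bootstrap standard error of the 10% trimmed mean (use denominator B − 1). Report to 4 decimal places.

Bootstrap SE is the standard deviation of the 7 replicate 10% trimmed means.
Mean of replicates: (40.75 + 41.40 + 41.99 + 44.11 + 41.70 + 43.11 + 41.75) / 7 = 294.81000 / 7 = 42.11571
Sum of squared deviations: (−1.36571)² + (−0.71571)² + (−0.12571)² + (+1.99429)² + (−0.41571)² + (+0.99429)² + (−0.36571)² = 7.66557
Variance = 7.66557 / 6 = 1.27760
SE* = √1.27760

SE* = 1.1303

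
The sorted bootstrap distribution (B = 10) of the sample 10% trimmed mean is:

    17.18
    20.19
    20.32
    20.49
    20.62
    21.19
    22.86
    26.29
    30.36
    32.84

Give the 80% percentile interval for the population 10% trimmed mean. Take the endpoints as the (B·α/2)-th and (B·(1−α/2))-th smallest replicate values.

α = 0.20; lower rank = 10 × 0.100 = 1; upper rank = 10 × 0.900 = 9.
The 1st smallest replicate is 17.18; the 9th is 30.36.

(17.18, 30.36)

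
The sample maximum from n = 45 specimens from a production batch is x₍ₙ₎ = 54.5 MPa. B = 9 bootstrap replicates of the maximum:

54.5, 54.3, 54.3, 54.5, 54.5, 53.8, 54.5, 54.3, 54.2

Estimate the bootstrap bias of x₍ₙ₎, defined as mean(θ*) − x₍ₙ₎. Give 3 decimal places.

bias = −0.178

mean(θ*) = (54.5 + 54.3 + 54.3 + 54.5 + 54.5 + 53.8 + 54.5 + 54.3 + 54.2) / 9 = 54.3222
bias = 54.3222 − 54.5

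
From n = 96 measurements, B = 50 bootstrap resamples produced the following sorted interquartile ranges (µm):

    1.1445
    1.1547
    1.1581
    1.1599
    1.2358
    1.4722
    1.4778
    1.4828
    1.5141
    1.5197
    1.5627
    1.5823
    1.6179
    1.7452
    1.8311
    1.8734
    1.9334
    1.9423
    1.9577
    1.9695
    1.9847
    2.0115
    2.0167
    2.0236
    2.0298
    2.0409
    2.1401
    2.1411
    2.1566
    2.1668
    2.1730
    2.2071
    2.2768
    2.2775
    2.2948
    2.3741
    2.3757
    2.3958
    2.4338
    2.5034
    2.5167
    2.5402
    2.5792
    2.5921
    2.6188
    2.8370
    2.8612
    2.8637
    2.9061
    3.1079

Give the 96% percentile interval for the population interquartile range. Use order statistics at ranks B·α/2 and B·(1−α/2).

α = 0.04; lower rank = 50 × 0.020 = 1; upper rank = 50 × 0.980 = 49.
The 1st smallest replicate is 1.1445; the 49th is 2.9061.

(1.1445, 2.9061)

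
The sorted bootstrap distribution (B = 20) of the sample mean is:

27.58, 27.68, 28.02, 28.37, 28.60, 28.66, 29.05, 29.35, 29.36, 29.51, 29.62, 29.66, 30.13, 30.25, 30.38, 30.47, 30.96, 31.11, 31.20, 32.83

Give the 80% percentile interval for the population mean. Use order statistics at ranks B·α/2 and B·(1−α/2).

α = 0.20; lower rank = 20 × 0.100 = 2; upper rank = 20 × 0.900 = 18.
The 2nd smallest replicate is 27.68; the 18th is 31.11.

(27.68, 31.11)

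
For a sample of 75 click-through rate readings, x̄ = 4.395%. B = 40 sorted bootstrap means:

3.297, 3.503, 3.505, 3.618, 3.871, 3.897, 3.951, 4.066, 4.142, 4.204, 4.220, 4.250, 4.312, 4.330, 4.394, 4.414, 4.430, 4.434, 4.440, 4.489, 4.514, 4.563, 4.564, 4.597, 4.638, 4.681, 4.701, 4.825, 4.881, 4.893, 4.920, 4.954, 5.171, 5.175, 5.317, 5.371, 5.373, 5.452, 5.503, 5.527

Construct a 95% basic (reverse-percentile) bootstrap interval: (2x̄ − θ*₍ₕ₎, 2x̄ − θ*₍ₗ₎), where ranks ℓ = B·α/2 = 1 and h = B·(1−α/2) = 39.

(3.287, 5.493)

Percentile endpoints at ranks 1 and 39: θ*₍1₎ = 3.297, θ*₍39₎ = 5.503.
Basic interval reflects these around x̄:
  lower = 2 × 4.395 − 5.503 = 3.287
  upper = 2 × 4.395 − 3.297 = 5.493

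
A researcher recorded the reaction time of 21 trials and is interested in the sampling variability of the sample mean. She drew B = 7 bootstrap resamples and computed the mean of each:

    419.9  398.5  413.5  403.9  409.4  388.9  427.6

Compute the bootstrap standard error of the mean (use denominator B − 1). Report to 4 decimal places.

SE* = 13.0717

Bootstrap SE is the standard deviation of the 7 replicate means.
Mean of replicates: (419.9 + 398.5 + 413.5 + 403.9 + 409.4 + 388.9 + 427.6) / 7 = 2861.70000 / 7 = 408.81429
Sum of squared deviations: (+11.08571)² + (−10.31429)² + (+4.68571)² + (−4.91429)² + (+0.58571)² + (−19.91429)² + (+18.78571)² = 1025.20857
Variance = 1025.20857 / 6 = 170.86810
SE* = √170.86810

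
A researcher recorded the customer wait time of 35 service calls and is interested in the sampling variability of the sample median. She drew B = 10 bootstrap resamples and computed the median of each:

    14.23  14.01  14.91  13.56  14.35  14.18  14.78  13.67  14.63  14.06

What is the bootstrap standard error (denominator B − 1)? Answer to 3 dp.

SE* = 0.445

Bootstrap SE is the standard deviation of the 10 replicate medians.
Mean of replicates: (14.23 + 14.01 + 14.91 + 13.56 + 14.35 + 14.18 + 14.78 + 13.67 + 14.63 + 14.06) / 10 = 142.3800 / 10 = 14.2380
Sum of squared deviations: (−0.0080)² + (−0.2280)² + (+0.6720)² + (−0.6780)² + (+0.1120)² + (−0.0580)² + (+0.5420)² + (−0.5680)² + (+0.3920)² + (−0.1780)² = 1.7810
Variance = 1.7810 / 9 = 0.1979
SE* = √0.1979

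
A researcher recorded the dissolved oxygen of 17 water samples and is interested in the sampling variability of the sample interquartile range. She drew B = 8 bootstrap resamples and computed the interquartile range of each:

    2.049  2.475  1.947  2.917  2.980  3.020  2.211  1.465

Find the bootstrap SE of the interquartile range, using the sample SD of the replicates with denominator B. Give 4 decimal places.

SE* = 0.5279

Bootstrap SE is the standard deviation of the 8 replicate interquartile ranges.
Mean of replicates: (2.049 + 2.475 + 1.947 + 2.917 + 2.980 + 3.020 + 2.211 + 1.465) / 8 = 19.06400 / 8 = 2.38300
Sum of squared deviations: (−0.33400)² + (+0.09200)² + (−0.43600)² + (+0.53400)² + (+0.59700)² + (+0.63700)² + (−0.17200)² + (−0.91800)² = 2.22976
Variance = 2.22976 / 8 = 0.27872
SE* = √0.27872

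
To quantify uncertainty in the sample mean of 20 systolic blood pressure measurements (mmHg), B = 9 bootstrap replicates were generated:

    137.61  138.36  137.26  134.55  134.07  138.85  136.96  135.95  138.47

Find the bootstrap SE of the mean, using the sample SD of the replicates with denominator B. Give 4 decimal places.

SE* = 1.6149

Bootstrap SE is the standard deviation of the 9 replicate means.
Mean of replicates: (137.61 + 138.36 + 137.26 + 134.55 + 134.07 + 138.85 + 136.96 + 135.95 + 138.47) / 9 = 1232.08000 / 9 = 136.89778
Sum of squared deviations: (+0.71222)² + (+1.46222)² + (+0.36222)² + (−2.34778)² + (−2.82778)² + (+1.95222)² + (+0.06222)² + (−0.94778)² + (+1.57222)² = 23.47016
Variance = 23.47016 / 9 = 2.60780
SE* = √2.60780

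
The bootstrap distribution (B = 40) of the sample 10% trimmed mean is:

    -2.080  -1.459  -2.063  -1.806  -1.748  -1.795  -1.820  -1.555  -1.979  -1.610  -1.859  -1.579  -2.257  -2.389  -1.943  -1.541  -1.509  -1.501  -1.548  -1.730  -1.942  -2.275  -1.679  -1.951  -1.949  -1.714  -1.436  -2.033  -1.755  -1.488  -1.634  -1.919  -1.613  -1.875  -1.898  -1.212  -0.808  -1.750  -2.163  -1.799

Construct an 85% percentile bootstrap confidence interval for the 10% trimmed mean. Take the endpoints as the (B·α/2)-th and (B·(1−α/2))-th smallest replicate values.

(-2.257, -1.459)

Sorted replicates: -2.389, -2.275, -2.257, -2.163, -2.080, -2.063, -2.033, -1.979, -1.951, -1.949, -1.943, -1.942, -1.919, -1.898, -1.875, -1.859, -1.820, -1.806, -1.799, -1.795, -1.755, -1.750, -1.748, -1.730, -1.714, -1.679, -1.634, -1.613, -1.610, -1.579, -1.555, -1.548, -1.541, -1.509, -1.501, -1.488, -1.459, -1.436, -1.212, -0.808
α = 0.15; lower rank = 40 × 0.075 = 3; upper rank = 40 × 0.925 = 37.
The 3rd smallest replicate is -2.257; the 37th is -1.459.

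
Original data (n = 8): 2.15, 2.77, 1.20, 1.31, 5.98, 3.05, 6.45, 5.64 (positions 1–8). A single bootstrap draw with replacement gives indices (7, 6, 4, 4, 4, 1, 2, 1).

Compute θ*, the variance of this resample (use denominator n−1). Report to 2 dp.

θ* = 2.92

Resample values: 6.45, 3.05, 1.31, 1.31, 1.31, 2.15, 2.77, 2.15.
Mean = 2.5625; sum of squared deviations = 20.4399
s² = 20.4399 / 7 = 2.9200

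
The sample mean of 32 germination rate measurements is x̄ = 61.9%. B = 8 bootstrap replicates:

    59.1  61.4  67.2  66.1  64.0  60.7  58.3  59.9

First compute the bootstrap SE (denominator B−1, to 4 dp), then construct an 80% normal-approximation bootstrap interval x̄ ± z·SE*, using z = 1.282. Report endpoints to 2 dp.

Mean of replicates = 62.0875; sum of squared deviations = 76.3487; SE* = √(76.3487/7) = 3.3026
Margin = 1.282 × 3.3026 = 4.234
Interval: 61.9 ± 4.234

(57.67, 66.13)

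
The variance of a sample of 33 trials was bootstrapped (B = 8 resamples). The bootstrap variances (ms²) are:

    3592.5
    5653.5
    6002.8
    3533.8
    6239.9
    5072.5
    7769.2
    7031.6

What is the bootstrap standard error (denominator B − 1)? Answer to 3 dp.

SE* = 1507.403

Bootstrap SE is the standard deviation of the 8 replicate variances.
Mean of replicates: (3592.5 + 5653.5 + 6002.8 + 3533.8 + 6239.9 + 5072.5 + 7769.2 + 7031.6) / 8 = 44895.8000 / 8 = 5611.9750
Sum of squared deviations: (−2019.4750)² + (+41.5250)² + (+390.8250)² + (−2078.1750)² + (+627.9250)² + (−539.4750)² + (+2157.2250)² + (+1419.6250)² = 15905837.0350
Variance = 15905837.0350 / 7 = 2272262.4336
SE* = √2272262.4336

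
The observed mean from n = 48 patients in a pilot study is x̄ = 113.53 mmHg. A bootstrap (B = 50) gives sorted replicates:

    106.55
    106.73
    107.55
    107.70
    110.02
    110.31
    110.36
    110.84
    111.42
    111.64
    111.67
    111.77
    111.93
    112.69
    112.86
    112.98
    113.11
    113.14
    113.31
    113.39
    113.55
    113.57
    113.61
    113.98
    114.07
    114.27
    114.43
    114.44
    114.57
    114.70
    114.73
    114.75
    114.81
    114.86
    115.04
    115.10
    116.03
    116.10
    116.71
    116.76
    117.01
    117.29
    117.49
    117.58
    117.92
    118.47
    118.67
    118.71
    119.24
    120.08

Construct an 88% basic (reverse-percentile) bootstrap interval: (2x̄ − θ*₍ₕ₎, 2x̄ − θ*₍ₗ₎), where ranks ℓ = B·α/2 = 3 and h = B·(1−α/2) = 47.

(108.39, 119.51)

Percentile endpoints at ranks 3 and 47: θ*₍3₎ = 107.55, θ*₍47₎ = 118.67.
Basic interval reflects these around x̄:
  lower = 2 × 113.53 − 118.67 = 108.39
  upper = 2 × 113.53 − 107.55 = 119.51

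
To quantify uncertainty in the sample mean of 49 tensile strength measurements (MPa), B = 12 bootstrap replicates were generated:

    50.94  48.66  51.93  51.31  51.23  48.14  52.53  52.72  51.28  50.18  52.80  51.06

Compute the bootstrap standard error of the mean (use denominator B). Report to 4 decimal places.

Bootstrap SE is the standard deviation of the 12 replicate means.
Mean of replicates: (50.94 + 48.66 + 51.93 + 51.31 + 51.23 + 48.14 + 52.53 + 52.72 + 51.28 + 50.18 + 52.80 + 51.06) / 12 = 612.78000 / 12 = 51.06500
Sum of squared deviations: (−0.12500)² + (−2.40500)² + (+0.86500)² + (+0.24500)² + (+0.16500)² + (−2.92500)² + (+1.46500)² + (+1.65500)² + (+0.21500)² + (−0.88500)² + (+1.73500)² + (−0.00500)² = 23.91570
Variance = 23.91570 / 12 = 1.99298
SE* = √1.99298

SE* = 1.4117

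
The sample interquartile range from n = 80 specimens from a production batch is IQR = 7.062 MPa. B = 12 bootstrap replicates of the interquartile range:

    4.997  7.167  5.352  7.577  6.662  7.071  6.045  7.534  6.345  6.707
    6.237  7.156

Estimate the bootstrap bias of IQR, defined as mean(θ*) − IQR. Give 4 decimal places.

bias = −0.4912

mean(θ*) = (4.997 + 7.167 + 5.352 + 7.577 + 6.662 + 7.071 + 6.045 + 7.534 + 6.345 + 6.707 + 6.237 + 7.156) / 12 = 6.57083
bias = 6.57083 − 7.062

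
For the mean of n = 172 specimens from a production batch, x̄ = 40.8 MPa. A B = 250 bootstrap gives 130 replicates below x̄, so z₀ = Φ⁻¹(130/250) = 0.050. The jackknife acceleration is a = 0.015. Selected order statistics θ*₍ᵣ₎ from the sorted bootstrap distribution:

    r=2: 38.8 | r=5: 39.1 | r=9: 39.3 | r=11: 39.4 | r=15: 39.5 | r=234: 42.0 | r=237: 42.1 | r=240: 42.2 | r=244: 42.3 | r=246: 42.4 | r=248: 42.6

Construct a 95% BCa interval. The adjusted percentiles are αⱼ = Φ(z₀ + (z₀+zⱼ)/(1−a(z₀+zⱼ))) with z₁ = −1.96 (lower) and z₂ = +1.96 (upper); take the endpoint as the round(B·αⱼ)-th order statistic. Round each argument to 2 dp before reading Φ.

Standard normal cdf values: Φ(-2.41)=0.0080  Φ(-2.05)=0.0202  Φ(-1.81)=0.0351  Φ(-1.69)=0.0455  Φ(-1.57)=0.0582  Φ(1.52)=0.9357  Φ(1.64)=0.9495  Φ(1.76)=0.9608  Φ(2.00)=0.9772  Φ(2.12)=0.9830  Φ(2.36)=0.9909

(39.3, 42.4)

Lower: z₀ + z₁ = 0.050 + (-1.960) = -1.910; 1 − a(z₀+z₁) = 1 − (0.015)(-1.910) = 1.0287; argument = 0.050 + (-1.910)/1.0287 = -1.8068 → -1.81.
α₁ = Φ(-1.81) = 0.0351; rank = round(250 × 0.0351) = 9; θ*₍9₎ = 39.3.
Upper: z₀ + z₂ = 2.010; 1 − a(z₀+z₂) = 0.9698; argument = 2.1225 → 2.12; α₂ = 0.9830; rank = 246; θ*₍246₎ = 42.4.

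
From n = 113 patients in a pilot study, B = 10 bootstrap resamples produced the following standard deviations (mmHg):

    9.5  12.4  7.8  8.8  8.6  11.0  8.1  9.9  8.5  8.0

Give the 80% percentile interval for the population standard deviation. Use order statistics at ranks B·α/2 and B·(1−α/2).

Sorted replicates: 7.8, 8.0, 8.1, 8.5, 8.6, 8.8, 9.5, 9.9, 11.0, 12.4
α = 0.20; lower rank = 10 × 0.100 = 1; upper rank = 10 × 0.900 = 9.
The 1st smallest replicate is 7.8; the 9th is 11.0.

(7.8, 11.0)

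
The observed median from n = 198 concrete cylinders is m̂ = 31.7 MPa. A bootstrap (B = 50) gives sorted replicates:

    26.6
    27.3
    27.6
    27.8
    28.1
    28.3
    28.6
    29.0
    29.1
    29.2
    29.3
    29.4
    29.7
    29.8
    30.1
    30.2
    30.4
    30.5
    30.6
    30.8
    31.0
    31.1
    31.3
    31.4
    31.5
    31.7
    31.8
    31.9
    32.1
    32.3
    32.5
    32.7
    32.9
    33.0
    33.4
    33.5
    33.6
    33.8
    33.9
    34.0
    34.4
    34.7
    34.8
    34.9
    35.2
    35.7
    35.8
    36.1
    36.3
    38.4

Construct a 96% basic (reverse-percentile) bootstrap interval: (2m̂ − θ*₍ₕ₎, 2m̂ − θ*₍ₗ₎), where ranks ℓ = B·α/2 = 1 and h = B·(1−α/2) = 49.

Percentile endpoints at ranks 1 and 49: θ*₍1₎ = 26.6, θ*₍49₎ = 36.3.
Basic interval reflects these around m̂:
  lower = 2 × 31.7 − 36.3 = 27.1
  upper = 2 × 31.7 − 26.6 = 36.8

(27.1, 36.8)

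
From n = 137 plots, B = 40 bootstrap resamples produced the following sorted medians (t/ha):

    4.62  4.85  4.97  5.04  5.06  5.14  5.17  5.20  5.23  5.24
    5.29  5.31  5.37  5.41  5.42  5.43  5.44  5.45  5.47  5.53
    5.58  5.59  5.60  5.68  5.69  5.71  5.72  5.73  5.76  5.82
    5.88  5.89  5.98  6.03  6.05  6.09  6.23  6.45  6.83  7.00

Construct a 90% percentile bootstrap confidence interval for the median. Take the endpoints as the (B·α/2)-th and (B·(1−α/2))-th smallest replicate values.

(4.85, 6.45)

α = 0.10; lower rank = 40 × 0.050 = 2; upper rank = 40 × 0.950 = 38.
The 2nd smallest replicate is 4.85; the 38th is 6.45.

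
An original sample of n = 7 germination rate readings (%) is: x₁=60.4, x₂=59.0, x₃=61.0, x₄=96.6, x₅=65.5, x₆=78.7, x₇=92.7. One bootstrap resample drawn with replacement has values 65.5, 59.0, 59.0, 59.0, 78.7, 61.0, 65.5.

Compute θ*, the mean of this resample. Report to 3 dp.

Mean = (65.5 + 59.0 + 59.0 + 59.0 + 78.7 + 61.0 + 65.5) / 7 = 447.70 / 7 = 63.957

θ* = 63.957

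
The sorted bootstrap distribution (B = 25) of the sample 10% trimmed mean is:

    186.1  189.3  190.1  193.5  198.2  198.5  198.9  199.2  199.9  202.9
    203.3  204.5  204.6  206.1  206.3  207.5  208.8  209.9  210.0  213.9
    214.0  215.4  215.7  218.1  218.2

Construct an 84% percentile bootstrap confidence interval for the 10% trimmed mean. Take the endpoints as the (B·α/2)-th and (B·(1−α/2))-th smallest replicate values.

(189.3, 215.7)

α = 0.16; lower rank = 25 × 0.080 = 2; upper rank = 25 × 0.920 = 23.
The 2nd smallest replicate is 189.3; the 23rd is 215.7.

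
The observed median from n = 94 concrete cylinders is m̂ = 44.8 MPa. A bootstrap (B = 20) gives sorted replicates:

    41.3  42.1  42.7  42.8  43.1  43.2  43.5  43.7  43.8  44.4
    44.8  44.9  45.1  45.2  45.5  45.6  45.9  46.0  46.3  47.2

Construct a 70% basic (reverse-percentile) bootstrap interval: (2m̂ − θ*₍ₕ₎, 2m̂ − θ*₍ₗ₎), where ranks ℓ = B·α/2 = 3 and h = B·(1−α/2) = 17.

(43.7, 46.9)

Percentile endpoints at ranks 3 and 17: θ*₍3₎ = 42.7, θ*₍17₎ = 45.9.
Basic interval reflects these around m̂:
  lower = 2 × 44.8 − 45.9 = 43.7
  upper = 2 × 44.8 − 42.7 = 46.9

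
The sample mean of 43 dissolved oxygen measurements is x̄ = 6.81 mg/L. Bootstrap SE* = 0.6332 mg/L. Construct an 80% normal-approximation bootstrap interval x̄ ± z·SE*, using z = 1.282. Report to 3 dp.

Margin = 1.282 × 0.6332 = 0.8118
Interval: 6.81 ± 0.8118

(5.998, 7.622)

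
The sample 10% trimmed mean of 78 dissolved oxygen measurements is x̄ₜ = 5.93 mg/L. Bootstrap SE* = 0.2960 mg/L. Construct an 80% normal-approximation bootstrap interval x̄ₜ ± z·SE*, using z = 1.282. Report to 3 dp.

Margin = 1.282 × 0.2960 = 0.3795
Interval: 5.93 ± 0.3795

(5.551, 6.309)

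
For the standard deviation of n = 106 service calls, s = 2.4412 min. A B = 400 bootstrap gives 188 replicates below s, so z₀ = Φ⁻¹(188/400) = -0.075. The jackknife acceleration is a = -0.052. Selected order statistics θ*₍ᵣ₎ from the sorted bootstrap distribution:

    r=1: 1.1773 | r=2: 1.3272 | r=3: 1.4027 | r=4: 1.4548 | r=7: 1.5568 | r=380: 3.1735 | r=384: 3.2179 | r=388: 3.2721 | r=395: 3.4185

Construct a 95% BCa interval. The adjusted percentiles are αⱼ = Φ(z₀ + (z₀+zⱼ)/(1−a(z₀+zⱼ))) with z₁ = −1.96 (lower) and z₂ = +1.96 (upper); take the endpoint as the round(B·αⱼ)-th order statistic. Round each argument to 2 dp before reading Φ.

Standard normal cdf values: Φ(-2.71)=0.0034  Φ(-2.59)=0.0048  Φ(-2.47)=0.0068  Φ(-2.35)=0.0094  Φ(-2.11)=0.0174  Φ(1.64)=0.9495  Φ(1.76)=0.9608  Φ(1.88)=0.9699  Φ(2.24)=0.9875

(1.4548, 3.1735)

Lower: z₀ + z₁ = -0.075 + (-1.960) = -2.035; 1 − a(z₀+z₁) = 1 − (-0.052)(-2.035) = 0.8942; argument = -0.075 + (-2.035)/0.8942 = -2.3508 → -2.35.
α₁ = Φ(-2.35) = 0.0094; rank = round(400 × 0.0094) = 4; θ*₍4₎ = 1.4548.
Upper: z₀ + z₂ = 1.885; 1 − a(z₀+z₂) = 1.0980; argument = 1.6417 → 1.64; α₂ = 0.9495; rank = 380; θ*₍380₎ = 3.1735.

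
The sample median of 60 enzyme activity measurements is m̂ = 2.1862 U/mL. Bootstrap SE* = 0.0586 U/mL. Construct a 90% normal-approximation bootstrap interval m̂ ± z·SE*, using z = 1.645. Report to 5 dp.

Margin = 1.645 × 0.0586 = 0.096397
Interval: 2.1862 ± 0.096397

(2.08980, 2.28260)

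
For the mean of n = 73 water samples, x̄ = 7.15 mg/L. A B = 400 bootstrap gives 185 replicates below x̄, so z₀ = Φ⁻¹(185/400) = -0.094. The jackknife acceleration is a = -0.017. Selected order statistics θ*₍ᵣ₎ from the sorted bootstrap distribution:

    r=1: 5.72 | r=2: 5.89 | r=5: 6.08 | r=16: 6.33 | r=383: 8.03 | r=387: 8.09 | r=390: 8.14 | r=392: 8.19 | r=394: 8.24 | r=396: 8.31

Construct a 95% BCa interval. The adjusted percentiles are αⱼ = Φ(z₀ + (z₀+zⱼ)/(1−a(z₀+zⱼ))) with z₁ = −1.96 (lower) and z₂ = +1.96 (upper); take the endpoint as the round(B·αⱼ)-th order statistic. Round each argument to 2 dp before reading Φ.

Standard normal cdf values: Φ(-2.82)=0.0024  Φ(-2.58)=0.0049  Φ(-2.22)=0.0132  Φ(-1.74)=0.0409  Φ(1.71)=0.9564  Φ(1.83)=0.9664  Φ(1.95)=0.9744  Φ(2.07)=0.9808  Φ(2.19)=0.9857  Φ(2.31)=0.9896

Lower: z₀ + z₁ = -0.094 + (-1.960) = -2.054; 1 − a(z₀+z₁) = 1 − (-0.017)(-2.054) = 0.9651; argument = -0.094 + (-2.054)/0.9651 = -2.2223 → -2.22.
α₁ = Φ(-2.22) = 0.0132; rank = round(400 × 0.0132) = 5; θ*₍5₎ = 6.08.
Upper: z₀ + z₂ = 1.866; 1 − a(z₀+z₂) = 1.0317; argument = 1.7146 → 1.71; α₂ = 0.9564; rank = 383; θ*₍383₎ = 8.03.

(6.08, 8.03)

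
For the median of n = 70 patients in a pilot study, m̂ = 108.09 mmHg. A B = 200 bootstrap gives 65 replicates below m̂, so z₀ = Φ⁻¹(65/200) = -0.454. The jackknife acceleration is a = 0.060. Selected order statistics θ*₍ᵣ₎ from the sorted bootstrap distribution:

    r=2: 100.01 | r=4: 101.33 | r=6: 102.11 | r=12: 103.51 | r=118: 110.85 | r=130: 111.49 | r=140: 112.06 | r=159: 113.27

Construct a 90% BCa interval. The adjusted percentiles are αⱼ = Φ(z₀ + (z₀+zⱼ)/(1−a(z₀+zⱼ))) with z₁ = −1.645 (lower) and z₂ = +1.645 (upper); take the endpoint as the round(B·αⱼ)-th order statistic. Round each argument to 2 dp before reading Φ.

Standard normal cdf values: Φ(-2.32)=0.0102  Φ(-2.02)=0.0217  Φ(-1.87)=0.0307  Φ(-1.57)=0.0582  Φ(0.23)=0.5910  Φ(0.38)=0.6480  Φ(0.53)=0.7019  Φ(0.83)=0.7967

(100.01, 113.27)

Lower: z₀ + z₁ = -0.454 + (-1.645) = -2.099; 1 − a(z₀+z₁) = 1 − (0.060)(-2.099) = 1.1259; argument = -0.454 + (-2.099)/1.1259 = -2.3182 → -2.32.
α₁ = Φ(-2.32) = 0.0102; rank = round(200 × 0.0102) = 2; θ*₍2₎ = 100.01.
Upper: z₀ + z₂ = 1.191; 1 − a(z₀+z₂) = 0.9285; argument = 0.8287 → 0.83; α₂ = 0.7967; rank = 159; θ*₍159₎ = 113.27.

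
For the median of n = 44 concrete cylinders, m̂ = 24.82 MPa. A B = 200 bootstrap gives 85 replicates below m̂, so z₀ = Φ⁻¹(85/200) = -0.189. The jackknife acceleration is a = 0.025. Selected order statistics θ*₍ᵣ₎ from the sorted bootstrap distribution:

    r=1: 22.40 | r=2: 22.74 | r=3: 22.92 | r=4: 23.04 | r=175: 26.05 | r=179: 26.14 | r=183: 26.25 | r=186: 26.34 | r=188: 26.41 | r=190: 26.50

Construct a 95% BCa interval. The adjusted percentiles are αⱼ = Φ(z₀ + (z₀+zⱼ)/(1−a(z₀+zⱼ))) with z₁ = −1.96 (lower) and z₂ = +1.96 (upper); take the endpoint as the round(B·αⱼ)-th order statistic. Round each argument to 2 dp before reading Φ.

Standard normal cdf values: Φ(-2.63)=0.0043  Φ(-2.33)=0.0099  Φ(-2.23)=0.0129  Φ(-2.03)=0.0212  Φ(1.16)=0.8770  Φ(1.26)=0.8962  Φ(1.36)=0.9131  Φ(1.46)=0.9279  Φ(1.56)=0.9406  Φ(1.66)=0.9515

(22.92, 26.50)

Lower: z₀ + z₁ = -0.189 + (-1.960) = -2.149; 1 − a(z₀+z₁) = 1 − (0.025)(-2.149) = 1.0537; argument = -0.189 + (-2.149)/1.0537 = -2.2284 → -2.23.
α₁ = Φ(-2.23) = 0.0129; rank = round(200 × 0.0129) = 3; θ*₍3₎ = 22.92.
Upper: z₀ + z₂ = 1.771; 1 − a(z₀+z₂) = 0.9557; argument = 1.6640 → 1.66; α₂ = 0.9515; rank = 190; θ*₍190₎ = 26.50.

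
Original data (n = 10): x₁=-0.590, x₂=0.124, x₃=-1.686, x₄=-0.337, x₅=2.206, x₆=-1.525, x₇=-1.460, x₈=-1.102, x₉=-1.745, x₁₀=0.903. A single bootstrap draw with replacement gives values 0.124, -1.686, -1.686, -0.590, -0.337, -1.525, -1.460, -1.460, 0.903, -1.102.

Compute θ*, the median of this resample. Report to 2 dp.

Sorted: -1.686, -1.686, -1.525, -1.460, -1.460, -1.102, -0.590, -0.337, 0.124, 0.903
Median = average of the two middle values = -1.28

θ* = -1.28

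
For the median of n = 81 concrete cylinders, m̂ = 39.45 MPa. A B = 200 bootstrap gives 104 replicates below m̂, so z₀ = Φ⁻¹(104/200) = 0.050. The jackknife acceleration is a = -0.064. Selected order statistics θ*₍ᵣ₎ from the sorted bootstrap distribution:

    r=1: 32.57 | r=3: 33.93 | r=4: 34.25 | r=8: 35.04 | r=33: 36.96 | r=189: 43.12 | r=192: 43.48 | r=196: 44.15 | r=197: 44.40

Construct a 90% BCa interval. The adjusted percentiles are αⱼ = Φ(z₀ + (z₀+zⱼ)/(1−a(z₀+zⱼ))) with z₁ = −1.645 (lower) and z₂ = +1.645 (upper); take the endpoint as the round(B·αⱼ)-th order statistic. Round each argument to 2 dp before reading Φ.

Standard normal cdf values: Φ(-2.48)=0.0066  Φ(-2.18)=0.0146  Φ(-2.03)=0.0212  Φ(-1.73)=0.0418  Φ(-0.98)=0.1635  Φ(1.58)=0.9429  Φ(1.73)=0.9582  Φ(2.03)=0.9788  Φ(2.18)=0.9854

Lower: z₀ + z₁ = 0.050 + (-1.645) = -1.595; 1 − a(z₀+z₁) = 1 − (-0.064)(-1.595) = 0.8979; argument = 0.050 + (-1.595)/0.8979 = -1.7263 → -1.73.
α₁ = Φ(-1.73) = 0.0418; rank = round(200 × 0.0418) = 8; θ*₍8₎ = 35.04.
Upper: z₀ + z₂ = 1.695; 1 − a(z₀+z₂) = 1.1085; argument = 1.5791 → 1.58; α₂ = 0.9429; rank = 189; θ*₍189₎ = 43.12.

(35.04, 43.12)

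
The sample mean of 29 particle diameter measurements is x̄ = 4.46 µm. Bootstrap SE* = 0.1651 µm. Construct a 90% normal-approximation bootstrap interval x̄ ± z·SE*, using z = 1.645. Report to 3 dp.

(4.188, 4.732)

Margin = 1.645 × 0.1651 = 0.2716
Interval: 4.46 ± 0.2716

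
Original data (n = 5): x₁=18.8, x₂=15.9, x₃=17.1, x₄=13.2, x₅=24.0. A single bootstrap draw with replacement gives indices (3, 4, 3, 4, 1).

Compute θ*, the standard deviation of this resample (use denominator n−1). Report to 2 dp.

Resample values: 17.1, 13.2, 17.1, 13.2, 18.8.
Mean = 15.8800; sum of squared deviations = 25.8680
s² = 25.8680 / 4 = 6.4670
s = √6.4670 = 2.54

θ* = 2.54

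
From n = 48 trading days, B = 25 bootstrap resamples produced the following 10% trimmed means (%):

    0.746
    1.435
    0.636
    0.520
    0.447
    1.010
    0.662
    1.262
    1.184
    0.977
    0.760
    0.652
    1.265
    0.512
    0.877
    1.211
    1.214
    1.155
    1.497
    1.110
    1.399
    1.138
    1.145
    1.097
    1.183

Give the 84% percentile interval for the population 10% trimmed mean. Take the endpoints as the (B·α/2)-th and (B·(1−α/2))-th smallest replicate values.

(0.512, 1.399)

Sorted replicates: 0.447, 0.512, 0.520, 0.636, 0.652, 0.662, 0.746, 0.760, 0.877, 0.977, 1.010, 1.097, 1.110, 1.138, 1.145, 1.155, 1.183, 1.184, 1.211, 1.214, 1.262, 1.265, 1.399, 1.435, 1.497
α = 0.16; lower rank = 25 × 0.080 = 2; upper rank = 25 × 0.920 = 23.
The 2nd smallest replicate is 0.512; the 23rd is 1.399.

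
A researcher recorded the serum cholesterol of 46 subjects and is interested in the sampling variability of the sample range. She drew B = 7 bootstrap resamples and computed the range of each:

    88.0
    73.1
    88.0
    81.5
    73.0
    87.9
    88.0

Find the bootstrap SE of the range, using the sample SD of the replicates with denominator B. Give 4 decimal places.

Bootstrap SE is the standard deviation of the 7 replicate ranges.
Mean of replicates: (88.0 + 73.1 + 88.0 + 81.5 + 73.0 + 87.9 + 88.0) / 7 = 579.50000 / 7 = 82.78571
Sum of squared deviations: (+5.21429)² + (−9.68571)² + (+5.21429)² + (−1.28571)² + (−9.78571)² + (+5.11429)² + (+5.21429)² = 298.94857
Variance = 298.94857 / 7 = 42.70694
SE* = √42.70694

SE* = 6.5351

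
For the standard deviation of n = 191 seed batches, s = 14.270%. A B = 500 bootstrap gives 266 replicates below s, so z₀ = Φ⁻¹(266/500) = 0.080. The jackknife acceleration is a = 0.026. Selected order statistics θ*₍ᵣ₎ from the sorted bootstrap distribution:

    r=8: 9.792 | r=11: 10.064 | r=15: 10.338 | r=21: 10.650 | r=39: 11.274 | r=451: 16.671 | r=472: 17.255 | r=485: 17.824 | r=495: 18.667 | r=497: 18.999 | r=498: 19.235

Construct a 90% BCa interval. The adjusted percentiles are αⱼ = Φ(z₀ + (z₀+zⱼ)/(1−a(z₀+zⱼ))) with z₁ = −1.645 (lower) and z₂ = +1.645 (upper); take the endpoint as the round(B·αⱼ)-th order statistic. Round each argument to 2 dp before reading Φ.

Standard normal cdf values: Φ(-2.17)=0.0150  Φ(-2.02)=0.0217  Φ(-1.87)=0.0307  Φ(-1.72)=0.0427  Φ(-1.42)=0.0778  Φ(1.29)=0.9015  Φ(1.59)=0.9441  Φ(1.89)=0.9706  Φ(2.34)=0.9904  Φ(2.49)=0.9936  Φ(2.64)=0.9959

(11.274, 17.824)

Lower: z₀ + z₁ = 0.080 + (-1.645) = -1.565; 1 − a(z₀+z₁) = 1 − (0.026)(-1.565) = 1.0407; argument = 0.080 + (-1.565)/1.0407 = -1.4238 → -1.42.
α₁ = Φ(-1.42) = 0.0778; rank = round(500 × 0.0778) = 39; θ*₍39₎ = 11.274.
Upper: z₀ + z₂ = 1.725; 1 − a(z₀+z₂) = 0.9551; argument = 1.8860 → 1.89; α₂ = 0.9706; rank = 485; θ*₍485₎ = 17.824.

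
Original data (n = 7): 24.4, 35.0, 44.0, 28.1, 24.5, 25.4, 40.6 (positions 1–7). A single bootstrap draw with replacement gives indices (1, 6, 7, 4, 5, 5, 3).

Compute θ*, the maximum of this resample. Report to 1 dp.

θ* = 44.0

Resample values: 24.4, 25.4, 40.6, 28.1, 24.5, 24.5, 44.0.
Maximum = 44.0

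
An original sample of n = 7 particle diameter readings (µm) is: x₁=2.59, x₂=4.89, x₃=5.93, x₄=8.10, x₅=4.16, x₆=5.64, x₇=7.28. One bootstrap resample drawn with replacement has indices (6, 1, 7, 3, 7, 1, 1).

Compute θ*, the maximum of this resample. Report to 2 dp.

Resample values: 5.64, 2.59, 7.28, 5.93, 7.28, 2.59, 2.59.
Maximum = 7.28

θ* = 7.28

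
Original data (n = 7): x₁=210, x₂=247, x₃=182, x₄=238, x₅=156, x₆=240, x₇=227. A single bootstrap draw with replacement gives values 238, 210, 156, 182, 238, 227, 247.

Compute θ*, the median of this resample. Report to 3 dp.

Sorted: 156, 182, 210, 227, 238, 238, 247
Median = middle value = 227.000

θ* = 227.000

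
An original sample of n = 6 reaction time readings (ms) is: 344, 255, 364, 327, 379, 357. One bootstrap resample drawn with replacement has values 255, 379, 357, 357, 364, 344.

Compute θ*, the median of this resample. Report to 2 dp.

θ* = 357.00

Sorted: 255, 344, 357, 357, 364, 379
Median = average of the two middle values = 357.00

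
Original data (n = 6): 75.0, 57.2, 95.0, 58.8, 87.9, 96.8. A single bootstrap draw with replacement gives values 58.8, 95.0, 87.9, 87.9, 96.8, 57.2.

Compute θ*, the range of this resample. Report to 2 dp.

Range = 96.8 − 57.2 = 39.60

θ* = 39.60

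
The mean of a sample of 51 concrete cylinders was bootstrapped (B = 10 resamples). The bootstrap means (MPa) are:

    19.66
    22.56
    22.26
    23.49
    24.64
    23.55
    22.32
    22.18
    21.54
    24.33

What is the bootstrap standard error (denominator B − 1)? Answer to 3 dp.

SE* = 1.451

Bootstrap SE is the standard deviation of the 10 replicate means.
Mean of replicates: (19.66 + 22.56 + 22.26 + 23.49 + 24.64 + 23.55 + 22.32 + 22.18 + 21.54 + 24.33) / 10 = 226.5300 / 10 = 22.6530
Sum of squared deviations: (−2.9930)² + (−0.0930)² + (−0.3930)² + (+0.8370)² + (+1.9870)² + (+0.8970)² + (−0.3330)² + (−0.4730)² + (−1.1130)² + (+1.6770)² = 18.9602
Variance = 18.9602 / 9 = 2.1067
SE* = √2.1067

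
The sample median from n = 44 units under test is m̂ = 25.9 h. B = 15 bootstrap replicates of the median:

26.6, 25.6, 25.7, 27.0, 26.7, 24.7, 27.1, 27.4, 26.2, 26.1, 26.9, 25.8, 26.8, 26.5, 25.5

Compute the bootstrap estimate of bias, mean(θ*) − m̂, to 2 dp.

mean(θ*) = (26.6 + 25.6 + 25.7 + 27.0 + 26.7 + 24.7 + 27.1 + 27.4 + 26.2 + 26.1 + 26.9 + 25.8 + 26.8 + 26.5 + 25.5) / 15 = 26.307
bias = 26.307 − 25.9

bias = +0.41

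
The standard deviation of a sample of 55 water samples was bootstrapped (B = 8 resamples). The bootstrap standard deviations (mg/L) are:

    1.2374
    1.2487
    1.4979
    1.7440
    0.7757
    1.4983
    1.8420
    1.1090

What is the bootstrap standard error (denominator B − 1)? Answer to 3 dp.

Bootstrap SE is the standard deviation of the 8 replicate standard deviations.
Mean of replicates: (1.2374 + 1.2487 + 1.4979 + 1.7440 + 0.7757 + 1.4983 + 1.8420 + 1.1090) / 8 = 10.95300 / 8 = 1.36912
Sum of squared deviations: (−0.13172)² + (−0.12043)² + (+0.12878)² + (+0.37488)² + (−0.59342)² + (+0.12918)² + (+0.47288)² + (−0.26012)² = 0.84908
Variance = 0.84908 / 7 = 0.12130
SE* = √0.12130

SE* = 0.348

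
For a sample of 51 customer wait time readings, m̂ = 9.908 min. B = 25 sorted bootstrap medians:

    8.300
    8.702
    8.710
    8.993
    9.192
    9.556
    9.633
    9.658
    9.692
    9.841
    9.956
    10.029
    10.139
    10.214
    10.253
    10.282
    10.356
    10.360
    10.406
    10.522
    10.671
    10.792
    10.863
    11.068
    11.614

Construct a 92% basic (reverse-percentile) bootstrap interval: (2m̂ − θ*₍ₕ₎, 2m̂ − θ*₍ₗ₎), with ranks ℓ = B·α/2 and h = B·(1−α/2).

(8.748, 11.516)

Percentile endpoints at ranks 1 and 24: θ*₍1₎ = 8.300, θ*₍24₎ = 11.068.
Basic interval reflects these around m̂:
  lower = 2 × 9.908 − 11.068 = 8.748
  upper = 2 × 9.908 − 8.300 = 11.516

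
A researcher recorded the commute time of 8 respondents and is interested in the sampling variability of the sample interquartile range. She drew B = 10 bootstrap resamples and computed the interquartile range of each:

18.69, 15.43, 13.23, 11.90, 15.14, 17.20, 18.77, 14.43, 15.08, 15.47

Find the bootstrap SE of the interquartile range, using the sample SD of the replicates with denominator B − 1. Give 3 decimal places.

SE* = 2.194

Bootstrap SE is the standard deviation of the 10 replicate interquartile ranges.
Mean of replicates: (18.69 + 15.43 + 13.23 + 11.90 + 15.14 + 17.20 + 18.77 + 14.43 + 15.08 + 15.47) / 10 = 155.3400 / 10 = 15.5340
Sum of squared deviations: (+3.1560)² + (−0.1040)² + (−2.3040)² + (−3.6340)² + (−0.3940)² + (+1.6660)² + (+3.2360)² + (−1.1040)² + (−0.4540)² + (−0.0640)² = 43.3170
Variance = 43.3170 / 9 = 4.8130
SE* = √4.8130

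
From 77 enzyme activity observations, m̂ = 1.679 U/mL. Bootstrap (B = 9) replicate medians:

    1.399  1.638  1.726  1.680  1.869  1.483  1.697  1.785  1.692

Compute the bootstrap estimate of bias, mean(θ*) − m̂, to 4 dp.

mean(θ*) = (1.399 + 1.638 + 1.726 + 1.680 + 1.869 + 1.483 + 1.697 + 1.785 + 1.692) / 9 = 1.66322
bias = 1.66322 − 1.679

bias = −0.0158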